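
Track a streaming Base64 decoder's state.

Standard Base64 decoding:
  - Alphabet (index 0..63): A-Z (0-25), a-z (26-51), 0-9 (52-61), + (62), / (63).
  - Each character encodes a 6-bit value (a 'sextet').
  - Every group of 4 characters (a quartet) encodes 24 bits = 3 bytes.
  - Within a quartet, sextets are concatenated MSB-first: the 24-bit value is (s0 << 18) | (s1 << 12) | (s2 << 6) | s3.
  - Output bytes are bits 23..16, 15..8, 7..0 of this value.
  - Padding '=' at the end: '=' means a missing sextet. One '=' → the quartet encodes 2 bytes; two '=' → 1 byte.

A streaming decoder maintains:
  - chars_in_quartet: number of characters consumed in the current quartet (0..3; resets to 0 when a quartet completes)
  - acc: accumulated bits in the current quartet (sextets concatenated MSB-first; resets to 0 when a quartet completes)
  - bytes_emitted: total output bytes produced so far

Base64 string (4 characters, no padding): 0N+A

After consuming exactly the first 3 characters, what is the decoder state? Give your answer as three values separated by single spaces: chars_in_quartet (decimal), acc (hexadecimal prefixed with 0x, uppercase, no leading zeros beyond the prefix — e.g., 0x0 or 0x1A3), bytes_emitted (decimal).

After char 0 ('0'=52): chars_in_quartet=1 acc=0x34 bytes_emitted=0
After char 1 ('N'=13): chars_in_quartet=2 acc=0xD0D bytes_emitted=0
After char 2 ('+'=62): chars_in_quartet=3 acc=0x3437E bytes_emitted=0

Answer: 3 0x3437E 0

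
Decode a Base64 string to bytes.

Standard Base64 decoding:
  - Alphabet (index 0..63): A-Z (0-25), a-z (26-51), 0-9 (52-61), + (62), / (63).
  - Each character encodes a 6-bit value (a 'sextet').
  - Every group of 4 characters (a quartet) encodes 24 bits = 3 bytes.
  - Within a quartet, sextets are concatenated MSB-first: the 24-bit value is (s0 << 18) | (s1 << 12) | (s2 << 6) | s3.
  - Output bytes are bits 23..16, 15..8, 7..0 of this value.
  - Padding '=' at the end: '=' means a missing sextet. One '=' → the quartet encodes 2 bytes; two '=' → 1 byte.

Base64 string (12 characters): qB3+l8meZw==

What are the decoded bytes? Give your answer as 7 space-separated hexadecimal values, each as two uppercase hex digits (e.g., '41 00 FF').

After char 0 ('q'=42): chars_in_quartet=1 acc=0x2A bytes_emitted=0
After char 1 ('B'=1): chars_in_quartet=2 acc=0xA81 bytes_emitted=0
After char 2 ('3'=55): chars_in_quartet=3 acc=0x2A077 bytes_emitted=0
After char 3 ('+'=62): chars_in_quartet=4 acc=0xA81DFE -> emit A8 1D FE, reset; bytes_emitted=3
After char 4 ('l'=37): chars_in_quartet=1 acc=0x25 bytes_emitted=3
After char 5 ('8'=60): chars_in_quartet=2 acc=0x97C bytes_emitted=3
After char 6 ('m'=38): chars_in_quartet=3 acc=0x25F26 bytes_emitted=3
After char 7 ('e'=30): chars_in_quartet=4 acc=0x97C99E -> emit 97 C9 9E, reset; bytes_emitted=6
After char 8 ('Z'=25): chars_in_quartet=1 acc=0x19 bytes_emitted=6
After char 9 ('w'=48): chars_in_quartet=2 acc=0x670 bytes_emitted=6
Padding '==': partial quartet acc=0x670 -> emit 67; bytes_emitted=7

Answer: A8 1D FE 97 C9 9E 67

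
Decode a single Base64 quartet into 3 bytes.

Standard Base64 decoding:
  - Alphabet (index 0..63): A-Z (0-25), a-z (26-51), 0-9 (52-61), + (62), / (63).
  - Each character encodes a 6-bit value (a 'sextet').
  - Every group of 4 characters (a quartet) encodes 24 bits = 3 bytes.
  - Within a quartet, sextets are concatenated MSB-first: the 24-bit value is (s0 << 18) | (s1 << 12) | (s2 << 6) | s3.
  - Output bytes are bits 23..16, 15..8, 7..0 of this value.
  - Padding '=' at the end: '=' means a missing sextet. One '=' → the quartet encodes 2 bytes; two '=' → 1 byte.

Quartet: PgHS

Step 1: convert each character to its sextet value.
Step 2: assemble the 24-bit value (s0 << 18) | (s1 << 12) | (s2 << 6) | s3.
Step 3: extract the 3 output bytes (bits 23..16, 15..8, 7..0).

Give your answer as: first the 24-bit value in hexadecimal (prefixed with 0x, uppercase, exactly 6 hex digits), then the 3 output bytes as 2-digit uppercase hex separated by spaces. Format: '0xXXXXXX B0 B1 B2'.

Answer: 0x3E01D2 3E 01 D2

Derivation:
Sextets: P=15, g=32, H=7, S=18
24-bit: (15<<18) | (32<<12) | (7<<6) | 18
      = 0x3C0000 | 0x020000 | 0x0001C0 | 0x000012
      = 0x3E01D2
Bytes: (v>>16)&0xFF=3E, (v>>8)&0xFF=01, v&0xFF=D2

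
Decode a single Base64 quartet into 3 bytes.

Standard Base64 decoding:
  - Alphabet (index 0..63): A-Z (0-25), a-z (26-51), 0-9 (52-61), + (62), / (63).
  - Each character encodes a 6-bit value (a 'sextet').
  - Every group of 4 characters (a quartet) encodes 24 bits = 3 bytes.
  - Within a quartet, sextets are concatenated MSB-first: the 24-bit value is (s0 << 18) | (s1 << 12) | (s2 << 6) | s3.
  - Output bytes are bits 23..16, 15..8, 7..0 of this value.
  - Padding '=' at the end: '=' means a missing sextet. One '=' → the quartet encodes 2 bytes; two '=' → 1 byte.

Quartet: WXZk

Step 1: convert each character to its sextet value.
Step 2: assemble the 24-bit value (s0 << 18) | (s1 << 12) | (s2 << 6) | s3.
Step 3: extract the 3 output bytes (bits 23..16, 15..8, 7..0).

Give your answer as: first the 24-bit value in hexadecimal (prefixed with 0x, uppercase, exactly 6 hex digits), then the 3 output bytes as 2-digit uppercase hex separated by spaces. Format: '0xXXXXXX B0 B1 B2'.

Answer: 0x597664 59 76 64

Derivation:
Sextets: W=22, X=23, Z=25, k=36
24-bit: (22<<18) | (23<<12) | (25<<6) | 36
      = 0x580000 | 0x017000 | 0x000640 | 0x000024
      = 0x597664
Bytes: (v>>16)&0xFF=59, (v>>8)&0xFF=76, v&0xFF=64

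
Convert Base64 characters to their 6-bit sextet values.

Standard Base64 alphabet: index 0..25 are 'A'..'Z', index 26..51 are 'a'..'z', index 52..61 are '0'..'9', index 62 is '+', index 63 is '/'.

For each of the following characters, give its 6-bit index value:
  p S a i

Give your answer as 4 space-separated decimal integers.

Answer: 41 18 26 34

Derivation:
'p': a..z range, 26 + ord('p') − ord('a') = 41
'S': A..Z range, ord('S') − ord('A') = 18
'a': a..z range, 26 + ord('a') − ord('a') = 26
'i': a..z range, 26 + ord('i') − ord('a') = 34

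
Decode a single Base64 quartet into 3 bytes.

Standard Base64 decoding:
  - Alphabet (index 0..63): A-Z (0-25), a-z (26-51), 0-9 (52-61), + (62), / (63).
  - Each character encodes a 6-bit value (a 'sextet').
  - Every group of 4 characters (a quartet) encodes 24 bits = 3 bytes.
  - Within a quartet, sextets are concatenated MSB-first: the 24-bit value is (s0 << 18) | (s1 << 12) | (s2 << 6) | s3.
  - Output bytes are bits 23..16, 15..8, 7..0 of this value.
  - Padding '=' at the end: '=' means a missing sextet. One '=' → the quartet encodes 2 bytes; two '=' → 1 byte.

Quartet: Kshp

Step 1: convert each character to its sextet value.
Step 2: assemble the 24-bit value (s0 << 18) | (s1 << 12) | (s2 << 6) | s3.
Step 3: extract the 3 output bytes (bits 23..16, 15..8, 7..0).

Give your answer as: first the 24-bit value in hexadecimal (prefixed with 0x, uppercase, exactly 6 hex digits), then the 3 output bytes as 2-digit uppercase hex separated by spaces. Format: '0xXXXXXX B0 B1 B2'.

Sextets: K=10, s=44, h=33, p=41
24-bit: (10<<18) | (44<<12) | (33<<6) | 41
      = 0x280000 | 0x02C000 | 0x000840 | 0x000029
      = 0x2AC869
Bytes: (v>>16)&0xFF=2A, (v>>8)&0xFF=C8, v&0xFF=69

Answer: 0x2AC869 2A C8 69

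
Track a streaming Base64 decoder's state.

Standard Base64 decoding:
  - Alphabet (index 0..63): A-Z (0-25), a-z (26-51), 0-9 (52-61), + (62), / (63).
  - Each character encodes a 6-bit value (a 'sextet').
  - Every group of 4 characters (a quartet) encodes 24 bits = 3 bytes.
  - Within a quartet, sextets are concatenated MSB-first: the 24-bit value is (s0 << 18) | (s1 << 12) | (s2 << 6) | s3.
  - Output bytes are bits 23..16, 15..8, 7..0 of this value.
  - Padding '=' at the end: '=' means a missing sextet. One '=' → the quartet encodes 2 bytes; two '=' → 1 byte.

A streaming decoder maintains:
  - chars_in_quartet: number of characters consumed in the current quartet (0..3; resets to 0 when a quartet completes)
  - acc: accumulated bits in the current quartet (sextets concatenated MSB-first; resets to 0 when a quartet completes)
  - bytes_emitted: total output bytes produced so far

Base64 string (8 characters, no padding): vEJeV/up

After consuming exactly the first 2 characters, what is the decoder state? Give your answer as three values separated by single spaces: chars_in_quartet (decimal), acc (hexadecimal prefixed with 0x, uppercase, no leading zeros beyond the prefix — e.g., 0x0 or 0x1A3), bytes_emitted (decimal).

Answer: 2 0xBC4 0

Derivation:
After char 0 ('v'=47): chars_in_quartet=1 acc=0x2F bytes_emitted=0
After char 1 ('E'=4): chars_in_quartet=2 acc=0xBC4 bytes_emitted=0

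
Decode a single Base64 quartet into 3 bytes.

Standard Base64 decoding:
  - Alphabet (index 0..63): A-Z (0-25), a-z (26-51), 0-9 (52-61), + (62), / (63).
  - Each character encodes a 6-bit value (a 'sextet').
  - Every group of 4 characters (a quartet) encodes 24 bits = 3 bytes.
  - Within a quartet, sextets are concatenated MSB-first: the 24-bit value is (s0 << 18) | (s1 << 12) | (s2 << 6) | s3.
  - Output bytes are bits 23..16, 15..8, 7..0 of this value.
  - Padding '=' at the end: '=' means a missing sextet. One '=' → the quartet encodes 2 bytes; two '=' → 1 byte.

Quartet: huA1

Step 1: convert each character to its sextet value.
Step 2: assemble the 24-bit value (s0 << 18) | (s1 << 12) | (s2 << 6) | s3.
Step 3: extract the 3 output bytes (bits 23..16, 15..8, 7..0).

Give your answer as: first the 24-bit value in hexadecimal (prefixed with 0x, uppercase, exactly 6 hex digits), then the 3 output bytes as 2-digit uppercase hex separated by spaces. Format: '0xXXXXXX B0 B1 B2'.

Sextets: h=33, u=46, A=0, 1=53
24-bit: (33<<18) | (46<<12) | (0<<6) | 53
      = 0x840000 | 0x02E000 | 0x000000 | 0x000035
      = 0x86E035
Bytes: (v>>16)&0xFF=86, (v>>8)&0xFF=E0, v&0xFF=35

Answer: 0x86E035 86 E0 35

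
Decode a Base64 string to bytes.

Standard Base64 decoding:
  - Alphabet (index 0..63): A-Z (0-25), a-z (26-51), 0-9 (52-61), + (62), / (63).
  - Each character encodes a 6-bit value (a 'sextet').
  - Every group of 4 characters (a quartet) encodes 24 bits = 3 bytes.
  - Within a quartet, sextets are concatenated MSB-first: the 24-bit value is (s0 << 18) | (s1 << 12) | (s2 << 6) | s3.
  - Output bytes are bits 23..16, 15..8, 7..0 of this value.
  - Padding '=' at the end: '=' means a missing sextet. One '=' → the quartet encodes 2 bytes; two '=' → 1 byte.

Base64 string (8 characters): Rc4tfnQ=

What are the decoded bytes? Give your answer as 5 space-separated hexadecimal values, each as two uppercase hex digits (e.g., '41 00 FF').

Answer: 45 CE 2D 7E 74

Derivation:
After char 0 ('R'=17): chars_in_quartet=1 acc=0x11 bytes_emitted=0
After char 1 ('c'=28): chars_in_quartet=2 acc=0x45C bytes_emitted=0
After char 2 ('4'=56): chars_in_quartet=3 acc=0x11738 bytes_emitted=0
After char 3 ('t'=45): chars_in_quartet=4 acc=0x45CE2D -> emit 45 CE 2D, reset; bytes_emitted=3
After char 4 ('f'=31): chars_in_quartet=1 acc=0x1F bytes_emitted=3
After char 5 ('n'=39): chars_in_quartet=2 acc=0x7E7 bytes_emitted=3
After char 6 ('Q'=16): chars_in_quartet=3 acc=0x1F9D0 bytes_emitted=3
Padding '=': partial quartet acc=0x1F9D0 -> emit 7E 74; bytes_emitted=5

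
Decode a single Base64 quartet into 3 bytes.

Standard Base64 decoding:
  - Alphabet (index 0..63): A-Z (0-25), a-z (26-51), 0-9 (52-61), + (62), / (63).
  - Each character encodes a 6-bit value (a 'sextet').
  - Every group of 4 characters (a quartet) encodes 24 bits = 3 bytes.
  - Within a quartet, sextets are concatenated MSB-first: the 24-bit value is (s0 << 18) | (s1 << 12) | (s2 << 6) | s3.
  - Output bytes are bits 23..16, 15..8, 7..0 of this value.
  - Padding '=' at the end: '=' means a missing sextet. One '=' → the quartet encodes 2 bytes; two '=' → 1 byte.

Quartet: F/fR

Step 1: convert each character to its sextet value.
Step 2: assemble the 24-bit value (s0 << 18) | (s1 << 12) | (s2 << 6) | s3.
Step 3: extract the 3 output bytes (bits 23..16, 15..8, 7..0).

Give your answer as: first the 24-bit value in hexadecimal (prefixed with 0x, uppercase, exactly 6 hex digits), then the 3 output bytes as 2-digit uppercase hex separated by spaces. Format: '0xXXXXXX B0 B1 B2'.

Sextets: F=5, /=63, f=31, R=17
24-bit: (5<<18) | (63<<12) | (31<<6) | 17
      = 0x140000 | 0x03F000 | 0x0007C0 | 0x000011
      = 0x17F7D1
Bytes: (v>>16)&0xFF=17, (v>>8)&0xFF=F7, v&0xFF=D1

Answer: 0x17F7D1 17 F7 D1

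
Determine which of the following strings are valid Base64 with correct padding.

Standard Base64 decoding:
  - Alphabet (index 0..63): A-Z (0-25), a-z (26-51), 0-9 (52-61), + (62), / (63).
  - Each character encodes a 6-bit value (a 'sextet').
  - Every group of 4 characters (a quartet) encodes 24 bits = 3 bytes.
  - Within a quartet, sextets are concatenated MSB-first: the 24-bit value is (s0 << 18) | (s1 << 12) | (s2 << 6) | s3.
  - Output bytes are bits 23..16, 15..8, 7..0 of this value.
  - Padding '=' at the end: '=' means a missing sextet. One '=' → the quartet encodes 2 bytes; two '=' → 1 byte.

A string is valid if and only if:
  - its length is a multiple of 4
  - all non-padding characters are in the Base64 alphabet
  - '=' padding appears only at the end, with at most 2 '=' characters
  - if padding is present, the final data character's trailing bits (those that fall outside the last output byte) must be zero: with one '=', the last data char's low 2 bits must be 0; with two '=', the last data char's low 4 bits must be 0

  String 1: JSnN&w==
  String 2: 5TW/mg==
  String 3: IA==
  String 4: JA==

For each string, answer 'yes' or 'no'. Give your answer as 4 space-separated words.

String 1: 'JSnN&w==' → invalid (bad char(s): ['&'])
String 2: '5TW/mg==' → valid
String 3: 'IA==' → valid
String 4: 'JA==' → valid

Answer: no yes yes yes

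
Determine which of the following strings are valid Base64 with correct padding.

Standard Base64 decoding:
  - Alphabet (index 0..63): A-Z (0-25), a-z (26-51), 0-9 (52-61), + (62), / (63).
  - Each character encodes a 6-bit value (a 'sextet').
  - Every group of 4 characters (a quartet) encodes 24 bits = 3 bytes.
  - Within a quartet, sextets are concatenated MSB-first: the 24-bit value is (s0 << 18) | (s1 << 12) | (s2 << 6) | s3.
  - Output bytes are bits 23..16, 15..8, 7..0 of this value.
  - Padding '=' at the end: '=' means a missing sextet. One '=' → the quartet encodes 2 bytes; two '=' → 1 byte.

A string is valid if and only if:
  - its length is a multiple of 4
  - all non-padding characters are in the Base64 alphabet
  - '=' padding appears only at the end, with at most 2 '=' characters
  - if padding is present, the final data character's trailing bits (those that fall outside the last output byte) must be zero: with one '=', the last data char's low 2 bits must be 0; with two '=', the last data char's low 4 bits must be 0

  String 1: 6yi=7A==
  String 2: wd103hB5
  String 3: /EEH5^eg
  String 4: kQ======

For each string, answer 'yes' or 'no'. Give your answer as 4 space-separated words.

Answer: no yes no no

Derivation:
String 1: '6yi=7A==' → invalid (bad char(s): ['=']; '=' in middle)
String 2: 'wd103hB5' → valid
String 3: '/EEH5^eg' → invalid (bad char(s): ['^'])
String 4: 'kQ======' → invalid (6 pad chars (max 2))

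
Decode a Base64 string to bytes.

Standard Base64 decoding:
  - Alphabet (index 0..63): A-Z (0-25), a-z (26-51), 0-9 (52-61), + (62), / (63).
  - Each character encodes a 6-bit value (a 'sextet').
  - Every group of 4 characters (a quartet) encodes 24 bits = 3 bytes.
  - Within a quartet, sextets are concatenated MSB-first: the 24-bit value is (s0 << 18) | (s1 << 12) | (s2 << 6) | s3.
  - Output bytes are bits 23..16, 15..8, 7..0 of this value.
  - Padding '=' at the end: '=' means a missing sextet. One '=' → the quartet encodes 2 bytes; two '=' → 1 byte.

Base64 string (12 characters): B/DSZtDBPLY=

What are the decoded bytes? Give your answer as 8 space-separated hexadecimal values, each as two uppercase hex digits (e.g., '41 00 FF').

After char 0 ('B'=1): chars_in_quartet=1 acc=0x1 bytes_emitted=0
After char 1 ('/'=63): chars_in_quartet=2 acc=0x7F bytes_emitted=0
After char 2 ('D'=3): chars_in_quartet=3 acc=0x1FC3 bytes_emitted=0
After char 3 ('S'=18): chars_in_quartet=4 acc=0x7F0D2 -> emit 07 F0 D2, reset; bytes_emitted=3
After char 4 ('Z'=25): chars_in_quartet=1 acc=0x19 bytes_emitted=3
After char 5 ('t'=45): chars_in_quartet=2 acc=0x66D bytes_emitted=3
After char 6 ('D'=3): chars_in_quartet=3 acc=0x19B43 bytes_emitted=3
After char 7 ('B'=1): chars_in_quartet=4 acc=0x66D0C1 -> emit 66 D0 C1, reset; bytes_emitted=6
After char 8 ('P'=15): chars_in_quartet=1 acc=0xF bytes_emitted=6
After char 9 ('L'=11): chars_in_quartet=2 acc=0x3CB bytes_emitted=6
After char 10 ('Y'=24): chars_in_quartet=3 acc=0xF2D8 bytes_emitted=6
Padding '=': partial quartet acc=0xF2D8 -> emit 3C B6; bytes_emitted=8

Answer: 07 F0 D2 66 D0 C1 3C B6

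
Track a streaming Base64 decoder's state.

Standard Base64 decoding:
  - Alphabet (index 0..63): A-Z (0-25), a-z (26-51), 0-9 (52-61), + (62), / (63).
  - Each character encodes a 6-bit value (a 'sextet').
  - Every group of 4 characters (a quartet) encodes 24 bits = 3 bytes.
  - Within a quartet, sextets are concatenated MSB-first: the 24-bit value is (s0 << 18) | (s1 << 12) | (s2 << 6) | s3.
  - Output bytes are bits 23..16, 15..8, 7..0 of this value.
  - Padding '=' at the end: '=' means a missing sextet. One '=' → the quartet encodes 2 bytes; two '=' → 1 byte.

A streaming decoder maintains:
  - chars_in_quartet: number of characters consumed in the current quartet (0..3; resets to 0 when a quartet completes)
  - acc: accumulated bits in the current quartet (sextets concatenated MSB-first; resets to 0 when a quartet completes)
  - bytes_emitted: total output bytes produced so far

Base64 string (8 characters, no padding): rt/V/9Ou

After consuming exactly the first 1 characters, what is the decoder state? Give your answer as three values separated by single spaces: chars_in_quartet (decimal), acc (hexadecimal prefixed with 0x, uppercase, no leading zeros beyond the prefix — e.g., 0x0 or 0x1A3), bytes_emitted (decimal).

After char 0 ('r'=43): chars_in_quartet=1 acc=0x2B bytes_emitted=0

Answer: 1 0x2B 0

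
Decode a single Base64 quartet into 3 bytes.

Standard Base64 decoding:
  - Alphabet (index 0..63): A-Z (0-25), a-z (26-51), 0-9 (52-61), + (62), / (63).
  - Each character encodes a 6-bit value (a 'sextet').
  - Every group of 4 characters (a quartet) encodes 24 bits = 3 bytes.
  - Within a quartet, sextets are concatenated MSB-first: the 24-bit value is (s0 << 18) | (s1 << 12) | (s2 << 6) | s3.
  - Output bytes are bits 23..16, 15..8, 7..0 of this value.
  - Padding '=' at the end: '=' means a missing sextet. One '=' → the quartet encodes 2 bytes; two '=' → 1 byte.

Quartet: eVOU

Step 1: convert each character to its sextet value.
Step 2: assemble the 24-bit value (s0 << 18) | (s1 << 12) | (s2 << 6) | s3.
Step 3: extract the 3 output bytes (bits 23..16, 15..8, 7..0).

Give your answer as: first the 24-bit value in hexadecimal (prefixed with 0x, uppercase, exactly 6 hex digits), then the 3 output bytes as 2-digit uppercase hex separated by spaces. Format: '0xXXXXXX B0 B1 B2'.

Answer: 0x795394 79 53 94

Derivation:
Sextets: e=30, V=21, O=14, U=20
24-bit: (30<<18) | (21<<12) | (14<<6) | 20
      = 0x780000 | 0x015000 | 0x000380 | 0x000014
      = 0x795394
Bytes: (v>>16)&0xFF=79, (v>>8)&0xFF=53, v&0xFF=94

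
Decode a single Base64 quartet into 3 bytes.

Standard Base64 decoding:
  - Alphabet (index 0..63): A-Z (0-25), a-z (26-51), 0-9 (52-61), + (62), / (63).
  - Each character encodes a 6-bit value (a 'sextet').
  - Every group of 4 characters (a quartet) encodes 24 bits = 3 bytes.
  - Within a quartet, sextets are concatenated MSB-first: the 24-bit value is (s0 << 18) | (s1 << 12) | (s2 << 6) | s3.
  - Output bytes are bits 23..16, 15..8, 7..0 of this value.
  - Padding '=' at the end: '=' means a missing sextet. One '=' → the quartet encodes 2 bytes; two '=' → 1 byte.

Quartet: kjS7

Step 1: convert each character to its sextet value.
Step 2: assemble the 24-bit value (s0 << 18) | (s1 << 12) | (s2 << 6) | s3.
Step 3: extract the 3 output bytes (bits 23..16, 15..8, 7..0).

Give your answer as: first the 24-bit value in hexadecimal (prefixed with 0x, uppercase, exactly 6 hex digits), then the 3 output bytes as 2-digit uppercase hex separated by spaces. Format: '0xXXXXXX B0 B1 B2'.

Sextets: k=36, j=35, S=18, 7=59
24-bit: (36<<18) | (35<<12) | (18<<6) | 59
      = 0x900000 | 0x023000 | 0x000480 | 0x00003B
      = 0x9234BB
Bytes: (v>>16)&0xFF=92, (v>>8)&0xFF=34, v&0xFF=BB

Answer: 0x9234BB 92 34 BB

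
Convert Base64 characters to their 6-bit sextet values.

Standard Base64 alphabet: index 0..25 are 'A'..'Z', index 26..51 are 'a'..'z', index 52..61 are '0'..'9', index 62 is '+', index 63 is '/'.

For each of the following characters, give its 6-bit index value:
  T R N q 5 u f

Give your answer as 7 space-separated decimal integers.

'T': A..Z range, ord('T') − ord('A') = 19
'R': A..Z range, ord('R') − ord('A') = 17
'N': A..Z range, ord('N') − ord('A') = 13
'q': a..z range, 26 + ord('q') − ord('a') = 42
'5': 0..9 range, 52 + ord('5') − ord('0') = 57
'u': a..z range, 26 + ord('u') − ord('a') = 46
'f': a..z range, 26 + ord('f') − ord('a') = 31

Answer: 19 17 13 42 57 46 31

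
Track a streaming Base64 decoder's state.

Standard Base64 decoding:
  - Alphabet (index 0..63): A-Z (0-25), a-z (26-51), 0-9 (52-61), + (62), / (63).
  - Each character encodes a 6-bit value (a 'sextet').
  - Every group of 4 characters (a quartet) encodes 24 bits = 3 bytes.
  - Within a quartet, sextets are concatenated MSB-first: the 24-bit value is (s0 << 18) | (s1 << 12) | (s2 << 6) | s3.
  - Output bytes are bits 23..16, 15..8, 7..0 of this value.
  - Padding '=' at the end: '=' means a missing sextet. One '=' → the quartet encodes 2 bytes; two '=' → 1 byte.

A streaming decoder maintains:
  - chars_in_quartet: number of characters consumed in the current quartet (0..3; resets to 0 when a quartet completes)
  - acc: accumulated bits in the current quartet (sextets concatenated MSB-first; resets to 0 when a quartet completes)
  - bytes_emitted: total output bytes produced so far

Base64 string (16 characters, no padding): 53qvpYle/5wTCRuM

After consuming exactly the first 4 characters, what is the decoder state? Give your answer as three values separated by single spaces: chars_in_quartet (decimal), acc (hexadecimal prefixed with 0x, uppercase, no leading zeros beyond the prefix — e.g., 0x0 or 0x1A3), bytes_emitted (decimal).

Answer: 0 0x0 3

Derivation:
After char 0 ('5'=57): chars_in_quartet=1 acc=0x39 bytes_emitted=0
After char 1 ('3'=55): chars_in_quartet=2 acc=0xE77 bytes_emitted=0
After char 2 ('q'=42): chars_in_quartet=3 acc=0x39DEA bytes_emitted=0
After char 3 ('v'=47): chars_in_quartet=4 acc=0xE77AAF -> emit E7 7A AF, reset; bytes_emitted=3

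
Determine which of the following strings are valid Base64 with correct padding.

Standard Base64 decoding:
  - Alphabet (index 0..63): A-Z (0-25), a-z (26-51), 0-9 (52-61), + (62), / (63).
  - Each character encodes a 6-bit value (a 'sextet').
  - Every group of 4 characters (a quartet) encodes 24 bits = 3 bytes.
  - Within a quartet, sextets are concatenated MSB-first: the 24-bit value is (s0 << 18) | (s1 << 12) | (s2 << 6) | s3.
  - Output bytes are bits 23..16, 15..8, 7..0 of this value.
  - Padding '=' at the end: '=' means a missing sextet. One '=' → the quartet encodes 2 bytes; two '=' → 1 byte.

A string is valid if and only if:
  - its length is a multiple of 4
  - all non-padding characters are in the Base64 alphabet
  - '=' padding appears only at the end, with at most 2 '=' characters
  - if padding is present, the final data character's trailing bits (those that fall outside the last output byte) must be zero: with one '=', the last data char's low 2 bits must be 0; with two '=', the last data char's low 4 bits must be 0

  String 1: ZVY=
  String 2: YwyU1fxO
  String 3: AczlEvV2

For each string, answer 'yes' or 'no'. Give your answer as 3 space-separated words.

Answer: yes yes yes

Derivation:
String 1: 'ZVY=' → valid
String 2: 'YwyU1fxO' → valid
String 3: 'AczlEvV2' → valid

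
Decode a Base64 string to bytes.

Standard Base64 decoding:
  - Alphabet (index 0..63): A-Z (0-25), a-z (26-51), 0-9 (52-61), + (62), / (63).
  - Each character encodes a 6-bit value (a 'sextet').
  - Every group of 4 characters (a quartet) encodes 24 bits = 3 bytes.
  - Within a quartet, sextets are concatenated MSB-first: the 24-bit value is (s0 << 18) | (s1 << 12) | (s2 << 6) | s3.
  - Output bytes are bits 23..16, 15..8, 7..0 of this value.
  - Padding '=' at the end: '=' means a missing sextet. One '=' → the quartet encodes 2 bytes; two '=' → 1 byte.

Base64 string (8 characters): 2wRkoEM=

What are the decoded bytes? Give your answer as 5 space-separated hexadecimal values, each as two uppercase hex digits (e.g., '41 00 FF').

Answer: DB 04 64 A0 43

Derivation:
After char 0 ('2'=54): chars_in_quartet=1 acc=0x36 bytes_emitted=0
After char 1 ('w'=48): chars_in_quartet=2 acc=0xDB0 bytes_emitted=0
After char 2 ('R'=17): chars_in_quartet=3 acc=0x36C11 bytes_emitted=0
After char 3 ('k'=36): chars_in_quartet=4 acc=0xDB0464 -> emit DB 04 64, reset; bytes_emitted=3
After char 4 ('o'=40): chars_in_quartet=1 acc=0x28 bytes_emitted=3
After char 5 ('E'=4): chars_in_quartet=2 acc=0xA04 bytes_emitted=3
After char 6 ('M'=12): chars_in_quartet=3 acc=0x2810C bytes_emitted=3
Padding '=': partial quartet acc=0x2810C -> emit A0 43; bytes_emitted=5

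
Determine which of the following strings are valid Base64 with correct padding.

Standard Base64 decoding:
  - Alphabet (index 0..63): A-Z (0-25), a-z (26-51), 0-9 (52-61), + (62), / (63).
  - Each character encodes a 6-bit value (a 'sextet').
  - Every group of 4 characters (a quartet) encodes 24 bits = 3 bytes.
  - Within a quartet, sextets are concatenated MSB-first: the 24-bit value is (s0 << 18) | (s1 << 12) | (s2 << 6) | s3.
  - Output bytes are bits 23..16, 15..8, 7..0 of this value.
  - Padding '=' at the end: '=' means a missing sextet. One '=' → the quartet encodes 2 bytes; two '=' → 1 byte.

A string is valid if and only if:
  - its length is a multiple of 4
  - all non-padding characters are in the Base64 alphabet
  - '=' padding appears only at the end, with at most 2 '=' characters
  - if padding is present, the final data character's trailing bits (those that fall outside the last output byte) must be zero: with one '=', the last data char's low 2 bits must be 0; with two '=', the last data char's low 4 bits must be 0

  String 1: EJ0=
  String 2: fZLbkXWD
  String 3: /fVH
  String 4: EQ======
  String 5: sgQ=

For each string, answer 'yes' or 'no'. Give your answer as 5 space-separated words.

String 1: 'EJ0=' → valid
String 2: 'fZLbkXWD' → valid
String 3: '/fVH' → valid
String 4: 'EQ======' → invalid (6 pad chars (max 2))
String 5: 'sgQ=' → valid

Answer: yes yes yes no yes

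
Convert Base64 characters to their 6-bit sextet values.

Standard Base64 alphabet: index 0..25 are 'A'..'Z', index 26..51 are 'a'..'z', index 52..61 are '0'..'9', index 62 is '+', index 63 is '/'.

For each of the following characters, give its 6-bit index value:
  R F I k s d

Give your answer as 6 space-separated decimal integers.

'R': A..Z range, ord('R') − ord('A') = 17
'F': A..Z range, ord('F') − ord('A') = 5
'I': A..Z range, ord('I') − ord('A') = 8
'k': a..z range, 26 + ord('k') − ord('a') = 36
's': a..z range, 26 + ord('s') − ord('a') = 44
'd': a..z range, 26 + ord('d') − ord('a') = 29

Answer: 17 5 8 36 44 29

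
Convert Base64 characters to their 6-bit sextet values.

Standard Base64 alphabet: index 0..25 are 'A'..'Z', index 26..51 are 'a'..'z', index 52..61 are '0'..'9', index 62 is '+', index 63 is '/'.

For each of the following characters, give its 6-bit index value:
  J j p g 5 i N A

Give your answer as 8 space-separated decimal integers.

'J': A..Z range, ord('J') − ord('A') = 9
'j': a..z range, 26 + ord('j') − ord('a') = 35
'p': a..z range, 26 + ord('p') − ord('a') = 41
'g': a..z range, 26 + ord('g') − ord('a') = 32
'5': 0..9 range, 52 + ord('5') − ord('0') = 57
'i': a..z range, 26 + ord('i') − ord('a') = 34
'N': A..Z range, ord('N') − ord('A') = 13
'A': A..Z range, ord('A') − ord('A') = 0

Answer: 9 35 41 32 57 34 13 0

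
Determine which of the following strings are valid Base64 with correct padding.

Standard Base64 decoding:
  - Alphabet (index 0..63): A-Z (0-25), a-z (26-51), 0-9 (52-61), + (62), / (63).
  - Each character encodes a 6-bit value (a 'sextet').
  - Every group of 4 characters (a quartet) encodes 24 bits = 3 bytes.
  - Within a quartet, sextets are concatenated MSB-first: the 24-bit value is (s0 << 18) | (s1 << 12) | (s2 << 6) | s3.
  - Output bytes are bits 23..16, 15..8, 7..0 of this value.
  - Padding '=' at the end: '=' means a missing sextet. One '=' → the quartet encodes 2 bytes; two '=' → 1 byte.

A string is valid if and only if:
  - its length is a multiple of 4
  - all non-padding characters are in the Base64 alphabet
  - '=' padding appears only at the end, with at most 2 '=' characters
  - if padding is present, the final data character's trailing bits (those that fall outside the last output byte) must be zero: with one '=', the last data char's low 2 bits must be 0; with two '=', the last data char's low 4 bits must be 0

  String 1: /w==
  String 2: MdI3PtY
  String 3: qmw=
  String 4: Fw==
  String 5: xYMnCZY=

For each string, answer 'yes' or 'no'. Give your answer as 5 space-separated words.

String 1: '/w==' → valid
String 2: 'MdI3PtY' → invalid (len=7 not mult of 4)
String 3: 'qmw=' → valid
String 4: 'Fw==' → valid
String 5: 'xYMnCZY=' → valid

Answer: yes no yes yes yes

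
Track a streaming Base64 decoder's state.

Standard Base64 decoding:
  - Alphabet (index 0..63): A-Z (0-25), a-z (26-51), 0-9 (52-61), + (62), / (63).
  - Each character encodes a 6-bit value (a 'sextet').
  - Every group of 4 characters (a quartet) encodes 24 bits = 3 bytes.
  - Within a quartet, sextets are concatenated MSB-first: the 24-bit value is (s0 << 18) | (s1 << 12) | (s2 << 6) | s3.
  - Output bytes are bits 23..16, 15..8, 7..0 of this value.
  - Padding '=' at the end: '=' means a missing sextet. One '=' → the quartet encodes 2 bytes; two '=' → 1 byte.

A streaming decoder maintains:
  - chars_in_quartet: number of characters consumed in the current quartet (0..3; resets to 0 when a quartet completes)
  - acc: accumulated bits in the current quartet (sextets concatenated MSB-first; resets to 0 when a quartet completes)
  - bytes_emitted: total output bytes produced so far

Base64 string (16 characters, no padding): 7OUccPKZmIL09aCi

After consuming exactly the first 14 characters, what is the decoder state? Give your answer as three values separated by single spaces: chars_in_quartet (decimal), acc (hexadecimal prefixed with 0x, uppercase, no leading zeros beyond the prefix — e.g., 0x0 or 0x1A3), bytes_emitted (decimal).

Answer: 2 0xF5A 9

Derivation:
After char 0 ('7'=59): chars_in_quartet=1 acc=0x3B bytes_emitted=0
After char 1 ('O'=14): chars_in_quartet=2 acc=0xECE bytes_emitted=0
After char 2 ('U'=20): chars_in_quartet=3 acc=0x3B394 bytes_emitted=0
After char 3 ('c'=28): chars_in_quartet=4 acc=0xECE51C -> emit EC E5 1C, reset; bytes_emitted=3
After char 4 ('c'=28): chars_in_quartet=1 acc=0x1C bytes_emitted=3
After char 5 ('P'=15): chars_in_quartet=2 acc=0x70F bytes_emitted=3
After char 6 ('K'=10): chars_in_quartet=3 acc=0x1C3CA bytes_emitted=3
After char 7 ('Z'=25): chars_in_quartet=4 acc=0x70F299 -> emit 70 F2 99, reset; bytes_emitted=6
After char 8 ('m'=38): chars_in_quartet=1 acc=0x26 bytes_emitted=6
After char 9 ('I'=8): chars_in_quartet=2 acc=0x988 bytes_emitted=6
After char 10 ('L'=11): chars_in_quartet=3 acc=0x2620B bytes_emitted=6
After char 11 ('0'=52): chars_in_quartet=4 acc=0x9882F4 -> emit 98 82 F4, reset; bytes_emitted=9
After char 12 ('9'=61): chars_in_quartet=1 acc=0x3D bytes_emitted=9
After char 13 ('a'=26): chars_in_quartet=2 acc=0xF5A bytes_emitted=9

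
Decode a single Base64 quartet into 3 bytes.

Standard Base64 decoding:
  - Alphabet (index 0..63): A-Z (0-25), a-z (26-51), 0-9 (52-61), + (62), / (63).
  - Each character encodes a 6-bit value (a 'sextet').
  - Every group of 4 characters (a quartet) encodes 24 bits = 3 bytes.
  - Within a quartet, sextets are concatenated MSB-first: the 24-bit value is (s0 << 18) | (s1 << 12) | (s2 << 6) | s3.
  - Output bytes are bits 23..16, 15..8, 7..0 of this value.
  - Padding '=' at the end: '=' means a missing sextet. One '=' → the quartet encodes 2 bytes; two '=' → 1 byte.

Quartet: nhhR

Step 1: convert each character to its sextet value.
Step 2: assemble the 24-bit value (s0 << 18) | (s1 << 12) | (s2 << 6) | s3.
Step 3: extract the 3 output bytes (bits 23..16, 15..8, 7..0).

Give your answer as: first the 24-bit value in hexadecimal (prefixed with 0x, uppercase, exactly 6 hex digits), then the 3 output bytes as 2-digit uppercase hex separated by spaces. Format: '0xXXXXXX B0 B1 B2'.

Sextets: n=39, h=33, h=33, R=17
24-bit: (39<<18) | (33<<12) | (33<<6) | 17
      = 0x9C0000 | 0x021000 | 0x000840 | 0x000011
      = 0x9E1851
Bytes: (v>>16)&0xFF=9E, (v>>8)&0xFF=18, v&0xFF=51

Answer: 0x9E1851 9E 18 51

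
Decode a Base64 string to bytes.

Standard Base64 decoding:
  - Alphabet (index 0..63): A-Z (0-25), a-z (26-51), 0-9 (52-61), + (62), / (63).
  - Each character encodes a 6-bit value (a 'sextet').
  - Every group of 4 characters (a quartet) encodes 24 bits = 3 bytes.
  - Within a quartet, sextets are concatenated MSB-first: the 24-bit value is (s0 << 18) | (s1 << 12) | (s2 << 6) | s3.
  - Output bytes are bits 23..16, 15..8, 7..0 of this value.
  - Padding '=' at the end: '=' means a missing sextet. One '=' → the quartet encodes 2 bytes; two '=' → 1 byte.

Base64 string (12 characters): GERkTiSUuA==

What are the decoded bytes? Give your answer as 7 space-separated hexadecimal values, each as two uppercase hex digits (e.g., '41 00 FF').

After char 0 ('G'=6): chars_in_quartet=1 acc=0x6 bytes_emitted=0
After char 1 ('E'=4): chars_in_quartet=2 acc=0x184 bytes_emitted=0
After char 2 ('R'=17): chars_in_quartet=3 acc=0x6111 bytes_emitted=0
After char 3 ('k'=36): chars_in_quartet=4 acc=0x184464 -> emit 18 44 64, reset; bytes_emitted=3
After char 4 ('T'=19): chars_in_quartet=1 acc=0x13 bytes_emitted=3
After char 5 ('i'=34): chars_in_quartet=2 acc=0x4E2 bytes_emitted=3
After char 6 ('S'=18): chars_in_quartet=3 acc=0x13892 bytes_emitted=3
After char 7 ('U'=20): chars_in_quartet=4 acc=0x4E2494 -> emit 4E 24 94, reset; bytes_emitted=6
After char 8 ('u'=46): chars_in_quartet=1 acc=0x2E bytes_emitted=6
After char 9 ('A'=0): chars_in_quartet=2 acc=0xB80 bytes_emitted=6
Padding '==': partial quartet acc=0xB80 -> emit B8; bytes_emitted=7

Answer: 18 44 64 4E 24 94 B8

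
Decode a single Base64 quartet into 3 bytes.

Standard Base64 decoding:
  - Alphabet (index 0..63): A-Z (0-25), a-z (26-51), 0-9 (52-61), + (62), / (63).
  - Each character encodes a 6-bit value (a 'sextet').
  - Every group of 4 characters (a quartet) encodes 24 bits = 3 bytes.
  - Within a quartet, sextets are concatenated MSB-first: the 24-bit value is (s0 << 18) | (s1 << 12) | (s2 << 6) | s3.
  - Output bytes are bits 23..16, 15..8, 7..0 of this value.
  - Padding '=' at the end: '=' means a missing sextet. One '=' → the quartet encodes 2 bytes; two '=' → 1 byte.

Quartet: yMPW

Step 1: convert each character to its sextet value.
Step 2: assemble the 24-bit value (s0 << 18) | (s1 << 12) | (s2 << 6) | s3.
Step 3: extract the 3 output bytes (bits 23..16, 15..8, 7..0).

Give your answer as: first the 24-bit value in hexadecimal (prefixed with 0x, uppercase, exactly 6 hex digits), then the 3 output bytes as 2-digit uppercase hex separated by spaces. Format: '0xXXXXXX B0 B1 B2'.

Answer: 0xC8C3D6 C8 C3 D6

Derivation:
Sextets: y=50, M=12, P=15, W=22
24-bit: (50<<18) | (12<<12) | (15<<6) | 22
      = 0xC80000 | 0x00C000 | 0x0003C0 | 0x000016
      = 0xC8C3D6
Bytes: (v>>16)&0xFF=C8, (v>>8)&0xFF=C3, v&0xFF=D6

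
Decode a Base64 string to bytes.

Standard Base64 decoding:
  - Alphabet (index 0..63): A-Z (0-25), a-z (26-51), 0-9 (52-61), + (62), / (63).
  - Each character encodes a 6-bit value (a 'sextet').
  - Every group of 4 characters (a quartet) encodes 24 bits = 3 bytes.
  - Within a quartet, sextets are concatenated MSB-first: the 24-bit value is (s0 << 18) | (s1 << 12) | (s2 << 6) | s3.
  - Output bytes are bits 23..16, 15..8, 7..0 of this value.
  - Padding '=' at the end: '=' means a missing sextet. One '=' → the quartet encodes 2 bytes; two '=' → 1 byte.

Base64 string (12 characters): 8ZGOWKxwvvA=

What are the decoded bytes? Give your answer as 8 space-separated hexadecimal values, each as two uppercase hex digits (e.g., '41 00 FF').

Answer: F1 91 8E 58 AC 70 BE F0

Derivation:
After char 0 ('8'=60): chars_in_quartet=1 acc=0x3C bytes_emitted=0
After char 1 ('Z'=25): chars_in_quartet=2 acc=0xF19 bytes_emitted=0
After char 2 ('G'=6): chars_in_quartet=3 acc=0x3C646 bytes_emitted=0
After char 3 ('O'=14): chars_in_quartet=4 acc=0xF1918E -> emit F1 91 8E, reset; bytes_emitted=3
After char 4 ('W'=22): chars_in_quartet=1 acc=0x16 bytes_emitted=3
After char 5 ('K'=10): chars_in_quartet=2 acc=0x58A bytes_emitted=3
After char 6 ('x'=49): chars_in_quartet=3 acc=0x162B1 bytes_emitted=3
After char 7 ('w'=48): chars_in_quartet=4 acc=0x58AC70 -> emit 58 AC 70, reset; bytes_emitted=6
After char 8 ('v'=47): chars_in_quartet=1 acc=0x2F bytes_emitted=6
After char 9 ('v'=47): chars_in_quartet=2 acc=0xBEF bytes_emitted=6
After char 10 ('A'=0): chars_in_quartet=3 acc=0x2FBC0 bytes_emitted=6
Padding '=': partial quartet acc=0x2FBC0 -> emit BE F0; bytes_emitted=8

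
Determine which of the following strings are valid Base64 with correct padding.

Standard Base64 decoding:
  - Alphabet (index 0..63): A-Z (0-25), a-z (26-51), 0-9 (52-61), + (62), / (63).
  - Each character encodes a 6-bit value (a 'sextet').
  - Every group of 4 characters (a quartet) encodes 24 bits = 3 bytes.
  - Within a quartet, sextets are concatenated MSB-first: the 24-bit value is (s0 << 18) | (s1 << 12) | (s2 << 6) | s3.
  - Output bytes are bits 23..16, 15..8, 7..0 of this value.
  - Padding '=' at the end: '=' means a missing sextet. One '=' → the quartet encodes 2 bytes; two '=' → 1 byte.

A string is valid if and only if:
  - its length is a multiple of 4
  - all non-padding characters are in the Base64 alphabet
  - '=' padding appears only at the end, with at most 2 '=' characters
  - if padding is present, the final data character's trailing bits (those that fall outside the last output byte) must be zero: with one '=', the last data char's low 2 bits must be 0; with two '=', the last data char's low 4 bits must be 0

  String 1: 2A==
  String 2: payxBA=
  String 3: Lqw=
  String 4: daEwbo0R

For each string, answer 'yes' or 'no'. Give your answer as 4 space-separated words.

Answer: yes no yes yes

Derivation:
String 1: '2A==' → valid
String 2: 'payxBA=' → invalid (len=7 not mult of 4)
String 3: 'Lqw=' → valid
String 4: 'daEwbo0R' → valid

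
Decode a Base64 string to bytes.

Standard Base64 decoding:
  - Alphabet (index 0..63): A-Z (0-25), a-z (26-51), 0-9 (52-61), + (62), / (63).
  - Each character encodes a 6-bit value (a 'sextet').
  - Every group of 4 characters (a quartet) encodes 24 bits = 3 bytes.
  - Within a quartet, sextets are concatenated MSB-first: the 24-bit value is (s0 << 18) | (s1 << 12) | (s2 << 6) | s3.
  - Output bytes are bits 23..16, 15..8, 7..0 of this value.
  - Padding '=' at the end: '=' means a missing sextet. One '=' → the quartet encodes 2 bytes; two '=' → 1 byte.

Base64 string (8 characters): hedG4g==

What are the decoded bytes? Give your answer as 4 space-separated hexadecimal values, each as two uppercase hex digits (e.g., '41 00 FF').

Answer: 85 E7 46 E2

Derivation:
After char 0 ('h'=33): chars_in_quartet=1 acc=0x21 bytes_emitted=0
After char 1 ('e'=30): chars_in_quartet=2 acc=0x85E bytes_emitted=0
After char 2 ('d'=29): chars_in_quartet=3 acc=0x2179D bytes_emitted=0
After char 3 ('G'=6): chars_in_quartet=4 acc=0x85E746 -> emit 85 E7 46, reset; bytes_emitted=3
After char 4 ('4'=56): chars_in_quartet=1 acc=0x38 bytes_emitted=3
After char 5 ('g'=32): chars_in_quartet=2 acc=0xE20 bytes_emitted=3
Padding '==': partial quartet acc=0xE20 -> emit E2; bytes_emitted=4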